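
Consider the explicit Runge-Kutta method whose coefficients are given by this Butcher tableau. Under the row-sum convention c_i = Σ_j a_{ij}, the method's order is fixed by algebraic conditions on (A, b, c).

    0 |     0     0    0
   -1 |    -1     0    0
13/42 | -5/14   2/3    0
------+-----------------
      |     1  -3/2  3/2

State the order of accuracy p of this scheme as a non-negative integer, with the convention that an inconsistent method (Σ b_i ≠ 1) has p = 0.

1

b = (1, -3/2, 3/2)
c = (0, -1, 13/42)
Ac = (0, 0, -2/3)
Σ b_i: 1·1 + (-3/2)·1 + 3/2·1 = 1 ✓
b·c: (-3/2)·(-1) + 3/2·13/42 = 55/28 ≠ 1/2 ⇒ order 1.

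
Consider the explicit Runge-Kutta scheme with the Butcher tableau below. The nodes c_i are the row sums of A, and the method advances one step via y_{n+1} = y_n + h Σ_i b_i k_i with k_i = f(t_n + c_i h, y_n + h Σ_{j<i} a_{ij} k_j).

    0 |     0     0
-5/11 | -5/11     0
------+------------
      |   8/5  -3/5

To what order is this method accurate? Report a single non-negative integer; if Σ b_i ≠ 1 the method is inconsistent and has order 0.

1

b = (8/5, -3/5)
c = (0, -5/11)
Σ b_i: 8/5·1 + (-3/5)·1 = 1 ✓
b·c: (-3/5)·(-5/11) = 3/11 ≠ 1/2 ⇒ order 1.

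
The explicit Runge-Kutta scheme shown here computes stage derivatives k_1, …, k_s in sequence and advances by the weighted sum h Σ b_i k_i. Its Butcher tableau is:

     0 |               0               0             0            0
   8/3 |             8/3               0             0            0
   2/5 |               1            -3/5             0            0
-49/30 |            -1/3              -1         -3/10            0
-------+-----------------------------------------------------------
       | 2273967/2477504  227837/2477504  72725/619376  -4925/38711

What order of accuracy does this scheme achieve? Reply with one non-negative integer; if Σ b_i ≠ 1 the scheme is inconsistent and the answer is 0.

3

b = (2273967/2477504, 227837/2477504, 72725/619376, -4925/38711)
c = (0, 8/3, 2/5, -49/30)
Ac = (0, 0, -8/5, -209/75)
Σ b_i: 2273967/2477504·1 + 227837/2477504·1 + 72725/619376·1 + (-4925/38711)·1 = 1 ✓
b·c: 227837/2477504·8/3 + 72725/619376·2/5 + (-4925/38711)·(-49/30) = 1/2 ✓
b·c²: 227837/2477504·64/9 + 72725/619376·4/25 + (-4925/38711)·2401/900 = 1/3 ✓
b·Ac: 72725/619376·(-8/5) + (-4925/38711)·(-209/75) = 1/6 ✓
b·c³: 227837/2477504·512/27 + 72725/619376·8/125 + (-4925/38711)·(-117649/27000) = 2142197/929064 ≠ 1/4 ⇒ order 3.
b·(c∘Ac): 72725/619376·(-16/25) + (-4925/38711)·10241/2250 = -2279287/3483990 ≠ 1/8
b·Ac²: 72725/619376·(-64/15) + (-4925/38711)·(-8054/1125) = 713938/1741995 ≠ 1/12
b·A²c: (-4925/38711)·12/25 = -2364/38711 ≠ 1/24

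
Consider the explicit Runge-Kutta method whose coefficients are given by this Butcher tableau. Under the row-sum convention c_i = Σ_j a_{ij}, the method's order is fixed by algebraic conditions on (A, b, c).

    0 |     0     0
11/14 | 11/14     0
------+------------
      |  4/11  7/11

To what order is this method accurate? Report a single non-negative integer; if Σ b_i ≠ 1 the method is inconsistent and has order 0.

b = (4/11, 7/11)
c = (0, 11/14)
Σ b_i: 4/11·1 + 7/11·1 = 1 ✓
b·c: 7/11·11/14 = 1/2 ✓; 2 stages ⇒ order 2.

2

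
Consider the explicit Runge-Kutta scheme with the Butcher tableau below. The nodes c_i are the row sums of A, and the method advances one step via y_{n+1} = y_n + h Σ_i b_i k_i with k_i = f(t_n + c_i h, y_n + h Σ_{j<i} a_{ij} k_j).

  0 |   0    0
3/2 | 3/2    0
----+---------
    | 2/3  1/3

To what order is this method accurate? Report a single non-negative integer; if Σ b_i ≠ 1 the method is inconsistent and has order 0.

2

b = (2/3, 1/3)
c = (0, 3/2)
Σ b_i: 2/3·1 + 1/3·1 = 1 ✓
b·c: 1/3·3/2 = 1/2 ✓; 2 stages ⇒ order 2.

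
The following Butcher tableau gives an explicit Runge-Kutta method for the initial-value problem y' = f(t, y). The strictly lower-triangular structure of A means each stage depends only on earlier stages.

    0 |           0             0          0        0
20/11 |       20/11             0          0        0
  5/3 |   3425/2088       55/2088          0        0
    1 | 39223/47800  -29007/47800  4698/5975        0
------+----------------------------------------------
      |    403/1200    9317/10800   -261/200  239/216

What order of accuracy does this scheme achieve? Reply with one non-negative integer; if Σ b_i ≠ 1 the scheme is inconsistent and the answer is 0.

b = (403/1200, 9317/10800, -261/200, 239/216)
c = (0, 20/11, 5/3, 1)
Ac = (0, 0, 25/522, 99/478)
Σ b_i: 403/1200·1 + 9317/10800·1 + (-261/200)·1 + 239/216·1 = 1 ✓
b·c: 9317/10800·20/11 + (-261/200)·5/3 + 239/216·1 = 1/2 ✓
b·c²: 9317/10800·400/121 + (-261/200)·25/9 + 239/216·1 = 1/3 ✓
b·Ac: (-261/200)·25/522 + 239/216·99/478 = 1/6 ✓
b·c³: 9317/10800·8000/1331 + (-261/200)·125/27 + 239/216·1 = 1/4 ✓
b·(c∘Ac): (-261/200)·125/1566 + 239/216·99/478 = 1/8 ✓
b·Ac²: (-261/200)·250/2871 + 239/216·468/2629 = 1/12 ✓
b·A²c: 239/216·9/239 = 1/24 ✓; 4 stages ⇒ order 4.

4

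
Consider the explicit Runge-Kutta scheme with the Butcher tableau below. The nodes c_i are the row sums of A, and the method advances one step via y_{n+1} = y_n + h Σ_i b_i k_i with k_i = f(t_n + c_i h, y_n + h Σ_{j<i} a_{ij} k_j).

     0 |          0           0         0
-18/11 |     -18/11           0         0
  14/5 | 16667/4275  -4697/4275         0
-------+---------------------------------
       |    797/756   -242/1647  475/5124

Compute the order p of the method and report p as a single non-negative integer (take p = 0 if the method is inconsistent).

b = (797/756, -242/1647, 475/5124)
c = (0, -18/11, 14/5)
Ac = (0, 0, 854/475)
Σ b_i: 797/756·1 + (-242/1647)·1 + 475/5124·1 = 1 ✓
b·c: (-242/1647)·(-18/11) + 475/5124·14/5 = 1/2 ✓
b·c²: (-242/1647)·324/121 + 475/5124·196/25 = 1/3 ✓
b·Ac: 475/5124·854/475 = 1/6 ✓; 3 stages ⇒ order 3.

3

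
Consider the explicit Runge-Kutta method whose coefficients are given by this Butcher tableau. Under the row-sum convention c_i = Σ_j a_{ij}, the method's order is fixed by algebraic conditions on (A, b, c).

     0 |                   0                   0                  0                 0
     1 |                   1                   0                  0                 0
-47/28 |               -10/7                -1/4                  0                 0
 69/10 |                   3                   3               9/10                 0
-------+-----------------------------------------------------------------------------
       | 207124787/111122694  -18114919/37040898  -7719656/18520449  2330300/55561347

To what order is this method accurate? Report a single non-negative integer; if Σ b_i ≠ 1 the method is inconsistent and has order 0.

3

b = (207124787/111122694, -18114919/37040898, -7719656/18520449, 2330300/55561347)
c = (0, 1, -47/28, 69/10)
Ac = (0, 0, -1/4, 417/280)
Σ b_i: 207124787/111122694·1 + (-18114919/37040898)·1 + (-7719656/18520449)·1 + 2330300/55561347·1 = 1 ✓
b·c: (-18114919/37040898)·1 + (-7719656/18520449)·(-47/28) + 2330300/55561347·69/10 = 1/2 ✓
b·c²: (-18114919/37040898)·1 + (-7719656/18520449)·2209/784 + 2330300/55561347·4761/100 = 1/3 ✓
b·Ac: (-7719656/18520449)·(-1/4) + 2330300/55561347·417/280 = 1/6 ✓
b·c³: (-18114919/37040898)·1 + (-7719656/18520449)·(-103823/21952) + 2330300/55561347·328509/1000 = 79135798487/5185725720 ≠ 1/4 ⇒ order 3.
b·(c∘Ac): (-7719656/18520449)·47/112 + 2330300/55561347·28773/2800 = 18970445/74081796 ≠ 1/8
b·Ac²: (-7719656/18520449)·(-1/4) + 2330300/55561347·43401/7840 = 348878399/1037145144 ≠ 1/12
b·A²c: 2330300/55561347·(-9/40) = -116515/12346966 ≠ 1/24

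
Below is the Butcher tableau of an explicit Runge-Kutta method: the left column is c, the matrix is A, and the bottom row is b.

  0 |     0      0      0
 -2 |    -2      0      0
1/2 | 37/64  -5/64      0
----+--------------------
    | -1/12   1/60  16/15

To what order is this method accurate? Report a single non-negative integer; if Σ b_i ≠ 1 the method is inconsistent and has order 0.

3

b = (-1/12, 1/60, 16/15)
c = (0, -2, 1/2)
Ac = (0, 0, 5/32)
Σ b_i: (-1/12)·1 + 1/60·1 + 16/15·1 = 1 ✓
b·c: 1/60·(-2) + 16/15·1/2 = 1/2 ✓
b·c²: 1/60·4 + 16/15·1/4 = 1/3 ✓
b·Ac: 16/15·5/32 = 1/6 ✓; 3 stages ⇒ order 3.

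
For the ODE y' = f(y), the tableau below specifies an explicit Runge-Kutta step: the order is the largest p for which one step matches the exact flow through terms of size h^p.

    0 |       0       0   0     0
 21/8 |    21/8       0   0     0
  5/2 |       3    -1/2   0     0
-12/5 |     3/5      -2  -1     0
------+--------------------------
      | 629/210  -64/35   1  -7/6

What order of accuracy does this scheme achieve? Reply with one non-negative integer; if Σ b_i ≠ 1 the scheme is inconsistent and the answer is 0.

b = (629/210, -64/35, 1, -7/6)
c = (0, 21/8, 5/2, -12/5)
Ac = (0, 0, -21/16, -31/4)
Σ b_i: 629/210·1 + (-64/35)·1 + 1·1 + (-7/6)·1 = 1 ✓
b·c: (-64/35)·21/8 + 1·5/2 + (-7/6)·(-12/5) = 1/2 ✓
b·c²: (-64/35)·441/64 + 1·25/4 + (-7/6)·144/25 = -1307/100 ≠ 1/3 ⇒ order 2.
b·Ac: 1·(-21/16) + (-7/6)·(-31/4) = 371/48 ≠ 1/6

2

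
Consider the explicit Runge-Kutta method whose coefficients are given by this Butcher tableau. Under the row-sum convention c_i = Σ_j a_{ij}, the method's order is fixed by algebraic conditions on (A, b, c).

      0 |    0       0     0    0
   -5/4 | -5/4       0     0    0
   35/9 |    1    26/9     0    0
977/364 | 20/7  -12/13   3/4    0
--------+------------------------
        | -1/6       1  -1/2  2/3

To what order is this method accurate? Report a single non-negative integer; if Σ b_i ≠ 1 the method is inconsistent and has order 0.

1

b = (-1/6, 1, -1/2, 2/3)
c = (0, -5/4, 35/9, 977/364)
Ac = (0, 0, -65/18, 635/156)
Σ b_i: (-1/6)·1 + 1·1 + (-1/2)·1 + 2/3·1 = 1 ✓
b·c: 1·(-5/4) + (-1/2)·35/9 + 2/3·977/364 = -4603/3276 ≠ 1/2 ⇒ order 1.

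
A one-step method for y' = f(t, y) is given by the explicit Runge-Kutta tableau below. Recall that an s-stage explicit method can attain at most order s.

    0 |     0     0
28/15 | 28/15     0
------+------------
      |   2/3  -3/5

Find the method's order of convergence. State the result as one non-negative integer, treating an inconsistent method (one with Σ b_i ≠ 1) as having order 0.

0

b = (2/3, -3/5)
c = (0, 28/15)
Σ b_i: 2/3·1 + (-3/5)·1 = 1/15 ≠ 1 ⇒ order 0.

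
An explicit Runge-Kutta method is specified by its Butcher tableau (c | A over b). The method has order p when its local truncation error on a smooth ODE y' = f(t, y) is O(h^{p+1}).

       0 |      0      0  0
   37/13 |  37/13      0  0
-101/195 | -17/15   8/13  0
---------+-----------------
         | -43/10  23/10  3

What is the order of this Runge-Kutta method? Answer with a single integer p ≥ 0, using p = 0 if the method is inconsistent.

b = (-43/10, 23/10, 3)
c = (0, 37/13, -101/195)
Ac = (0, 0, 296/169)
Σ b_i: (-43/10)·1 + 23/10·1 + 3·1 = 1 ✓
b·c: 23/10·37/13 + 3·(-101/195) = 649/130 ≠ 1/2 ⇒ order 1.

1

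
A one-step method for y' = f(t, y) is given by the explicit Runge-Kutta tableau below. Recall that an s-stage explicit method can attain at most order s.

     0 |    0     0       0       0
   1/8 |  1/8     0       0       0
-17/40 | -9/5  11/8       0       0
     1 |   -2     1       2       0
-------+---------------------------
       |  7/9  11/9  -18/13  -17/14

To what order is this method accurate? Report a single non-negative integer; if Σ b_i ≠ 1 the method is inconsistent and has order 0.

0

b = (7/9, 11/9, -18/13, -17/14)
c = (0, 1/8, -17/40, 1)
Ac = (0, 0, 11/64, -29/40)
Σ b_i: 7/9·1 + 11/9·1 + (-18/13)·1 + (-17/14)·1 = -109/182 ≠ 1 ⇒ order 0.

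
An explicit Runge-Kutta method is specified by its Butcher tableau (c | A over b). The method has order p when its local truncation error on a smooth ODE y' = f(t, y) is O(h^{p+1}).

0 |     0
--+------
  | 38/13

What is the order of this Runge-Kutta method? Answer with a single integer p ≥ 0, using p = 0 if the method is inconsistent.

b = (38/13)
c = (0)
Σ b_i: 38/13·1 = 38/13 ≠ 1 ⇒ order 0.

0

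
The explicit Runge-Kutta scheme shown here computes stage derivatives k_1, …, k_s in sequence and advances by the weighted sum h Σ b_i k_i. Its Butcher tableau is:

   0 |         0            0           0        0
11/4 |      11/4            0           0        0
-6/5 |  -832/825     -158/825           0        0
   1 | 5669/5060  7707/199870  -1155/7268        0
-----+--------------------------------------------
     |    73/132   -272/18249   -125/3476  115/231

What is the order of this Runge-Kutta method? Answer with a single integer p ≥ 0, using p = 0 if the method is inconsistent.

b = (73/132, -272/18249, -125/3476, 115/231)
c = (0, 11/4, -6/5, 1)
Ac = (0, 0, -79/150, 273/920)
Σ b_i: 73/132·1 + (-272/18249)·1 + (-125/3476)·1 + 115/231·1 = 1 ✓
b·c: (-272/18249)·11/4 + (-125/3476)·(-6/5) + 115/231·1 = 1/2 ✓
b·c²: (-272/18249)·121/16 + (-125/3476)·36/25 + 115/231·1 = 1/3 ✓
b·Ac: (-125/3476)·(-79/150) + 115/231·273/920 = 1/6 ✓
b·c³: (-272/18249)·1331/64 + (-125/3476)·(-216/125) + 115/231·1 = 1/4 ✓
b·(c∘Ac): (-125/3476)·79/125 + 115/231·273/920 = 1/8 ✓
b·Ac²: (-125/3476)·(-869/600) + 115/231·231/3680 = 1/12 ✓
b·A²c: 115/231·77/920 = 1/24 ✓; 4 stages ⇒ order 4.

4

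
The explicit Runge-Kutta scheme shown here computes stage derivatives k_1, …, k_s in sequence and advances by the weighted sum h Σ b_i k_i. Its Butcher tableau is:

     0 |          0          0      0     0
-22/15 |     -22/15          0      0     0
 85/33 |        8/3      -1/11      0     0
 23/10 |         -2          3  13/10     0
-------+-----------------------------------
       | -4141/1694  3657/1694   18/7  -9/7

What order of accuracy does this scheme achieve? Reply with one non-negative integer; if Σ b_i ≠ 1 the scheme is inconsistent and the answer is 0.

b = (-4141/1694, 3657/1694, 18/7, -9/7)
c = (0, -22/15, 85/33, 23/10)
Ac = (0, 0, 2/15, -347/330)
Σ b_i: (-4141/1694)·1 + 3657/1694·1 + 18/7·1 + (-9/7)·1 = 1 ✓
b·c: 3657/1694·(-22/15) + 18/7·85/33 + (-9/7)·23/10 = 1/2 ✓
b·c²: 3657/1694·484/225 + 18/7·7225/1089 + (-9/7)·529/100 = 3786749/254100 ≠ 1/3 ⇒ order 2.
b·Ac: 18/7·2/15 + (-9/7)·(-347/330) = 261/154 ≠ 1/6

2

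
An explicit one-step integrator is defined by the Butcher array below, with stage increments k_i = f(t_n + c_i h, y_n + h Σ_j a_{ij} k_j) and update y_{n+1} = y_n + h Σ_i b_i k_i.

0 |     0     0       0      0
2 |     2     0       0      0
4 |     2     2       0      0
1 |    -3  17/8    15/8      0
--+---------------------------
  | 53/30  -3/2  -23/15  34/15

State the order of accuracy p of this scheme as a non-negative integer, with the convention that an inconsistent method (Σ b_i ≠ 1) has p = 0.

1

b = (53/30, -3/2, -23/15, 34/15)
c = (0, 2, 4, 1)
Ac = (0, 0, 4, 47/4)
Σ b_i: 53/30·1 + (-3/2)·1 + (-23/15)·1 + 34/15·1 = 1 ✓
b·c: (-3/2)·2 + (-23/15)·4 + 34/15·1 = -103/15 ≠ 1/2 ⇒ order 1.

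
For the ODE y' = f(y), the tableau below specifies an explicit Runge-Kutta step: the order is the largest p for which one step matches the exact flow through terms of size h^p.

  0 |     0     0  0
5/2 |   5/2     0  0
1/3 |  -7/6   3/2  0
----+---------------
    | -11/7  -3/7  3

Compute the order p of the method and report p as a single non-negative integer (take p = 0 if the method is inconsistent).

1

b = (-11/7, -3/7, 3)
c = (0, 5/2, 1/3)
Ac = (0, 0, 15/4)
Σ b_i: (-11/7)·1 + (-3/7)·1 + 3·1 = 1 ✓
b·c: (-3/7)·5/2 + 3·1/3 = -1/14 ≠ 1/2 ⇒ order 1.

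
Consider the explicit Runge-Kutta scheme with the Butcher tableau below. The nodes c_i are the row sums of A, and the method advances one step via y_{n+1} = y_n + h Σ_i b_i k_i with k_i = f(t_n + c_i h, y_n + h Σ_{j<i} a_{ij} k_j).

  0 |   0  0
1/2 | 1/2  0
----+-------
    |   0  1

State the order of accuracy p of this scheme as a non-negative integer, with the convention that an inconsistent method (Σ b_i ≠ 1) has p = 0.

b = (0, 1)
c = (0, 1/2)
Σ b_i: 1·1 = 1 ✓
b·c: 1·1/2 = 1/2 ✓; 2 stages ⇒ order 2.

2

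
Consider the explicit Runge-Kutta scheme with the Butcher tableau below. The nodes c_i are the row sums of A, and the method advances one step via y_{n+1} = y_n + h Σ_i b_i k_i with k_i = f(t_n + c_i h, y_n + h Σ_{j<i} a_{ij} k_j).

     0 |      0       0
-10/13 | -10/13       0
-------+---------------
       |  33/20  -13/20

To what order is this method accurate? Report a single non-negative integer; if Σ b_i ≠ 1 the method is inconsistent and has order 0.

b = (33/20, -13/20)
c = (0, -10/13)
Σ b_i: 33/20·1 + (-13/20)·1 = 1 ✓
b·c: (-13/20)·(-10/13) = 1/2 ✓; 2 stages ⇒ order 2.

2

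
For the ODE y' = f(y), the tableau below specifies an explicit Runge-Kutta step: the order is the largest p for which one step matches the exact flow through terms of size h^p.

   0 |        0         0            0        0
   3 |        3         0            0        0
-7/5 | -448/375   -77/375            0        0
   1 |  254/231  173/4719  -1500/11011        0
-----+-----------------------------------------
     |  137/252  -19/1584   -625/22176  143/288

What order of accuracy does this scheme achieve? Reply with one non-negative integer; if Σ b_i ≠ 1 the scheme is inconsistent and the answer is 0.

b = (137/252, -19/1584, -625/22176, 143/288)
c = (0, 3, -7/5, 1)
Ac = (0, 0, -77/125, 43/143)
Σ b_i: 137/252·1 + (-19/1584)·1 + (-625/22176)·1 + 143/288·1 = 1 ✓
b·c: (-19/1584)·3 + (-625/22176)·(-7/5) + 143/288·1 = 1/2 ✓
b·c²: (-19/1584)·9 + (-625/22176)·49/25 + 143/288·1 = 1/3 ✓
b·Ac: (-625/22176)·(-77/125) + 143/288·43/143 = 1/6 ✓
b·c³: (-19/1584)·27 + (-625/22176)·(-343/125) + 143/288·1 = 1/4 ✓
b·(c∘Ac): (-625/22176)·539/625 + 143/288·43/143 = 1/8 ✓
b·Ac²: (-625/22176)·(-231/125) + 143/288·9/143 = 1/12 ✓
b·A²c: 143/288·12/143 = 1/24 ✓; 4 stages ⇒ order 4.

4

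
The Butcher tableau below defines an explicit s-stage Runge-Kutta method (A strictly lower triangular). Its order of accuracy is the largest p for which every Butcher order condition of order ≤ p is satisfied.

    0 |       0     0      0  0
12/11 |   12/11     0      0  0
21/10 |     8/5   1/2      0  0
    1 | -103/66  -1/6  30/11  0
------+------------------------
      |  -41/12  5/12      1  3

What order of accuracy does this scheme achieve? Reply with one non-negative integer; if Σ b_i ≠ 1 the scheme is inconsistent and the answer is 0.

1

b = (-41/12, 5/12, 1, 3)
c = (0, 12/11, 21/10, 1)
Ac = (0, 0, 6/11, 61/11)
Σ b_i: (-41/12)·1 + 5/12·1 + 1·1 + 3·1 = 1 ✓
b·c: 5/12·12/11 + 1·21/10 + 3·1 = 611/110 ≠ 1/2 ⇒ order 1.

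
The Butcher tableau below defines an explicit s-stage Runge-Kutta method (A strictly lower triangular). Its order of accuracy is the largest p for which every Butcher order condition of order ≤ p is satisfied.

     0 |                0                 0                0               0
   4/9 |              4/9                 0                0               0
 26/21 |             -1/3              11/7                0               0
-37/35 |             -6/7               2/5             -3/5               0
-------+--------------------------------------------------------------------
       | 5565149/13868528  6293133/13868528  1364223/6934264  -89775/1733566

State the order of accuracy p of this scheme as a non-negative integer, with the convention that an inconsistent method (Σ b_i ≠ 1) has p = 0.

b = (5565149/13868528, 6293133/13868528, 1364223/6934264, -89775/1733566)
c = (0, 4/9, 26/21, -37/35)
Ac = (0, 0, 44/63, -178/315)
Σ b_i: 5565149/13868528·1 + 6293133/13868528·1 + 1364223/6934264·1 + (-89775/1733566)·1 = 1 ✓
b·c: 6293133/13868528·4/9 + 1364223/6934264·26/21 + (-89775/1733566)·(-37/35) = 1/2 ✓
b·c²: 6293133/13868528·16/81 + 1364223/6934264·676/441 + (-89775/1733566)·1369/1225 = 1/3 ✓
b·Ac: 1364223/6934264·44/63 + (-89775/1733566)·(-178/315) = 1/6 ✓
b·c³: 6293133/13868528·64/729 + 1364223/6934264·17576/9261 + (-89775/1733566)·(-50653/42875) = 201486699/424723670 ≠ 1/4 ⇒ order 3.
b·(c∘Ac): 1364223/6934264·1144/1323 + (-89775/1733566)·6586/11025 = 7600400/54607329 ≠ 1/8
b·Ac²: 1364223/6934264·176/567 + (-89775/1733566)·(-16684/19845) = 17136712/163821987 ≠ 1/12
b·A²c: (-89775/1733566)·(-44/105) = 18810/866783 ≠ 1/24

3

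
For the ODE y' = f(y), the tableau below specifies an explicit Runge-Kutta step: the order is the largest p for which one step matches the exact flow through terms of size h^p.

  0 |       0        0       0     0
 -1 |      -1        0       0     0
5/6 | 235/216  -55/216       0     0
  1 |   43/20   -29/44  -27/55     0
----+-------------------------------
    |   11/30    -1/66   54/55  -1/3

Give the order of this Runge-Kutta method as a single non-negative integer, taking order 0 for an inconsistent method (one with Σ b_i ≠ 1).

4

b = (11/30, -1/66, 54/55, -1/3)
c = (0, -1, 5/6, 1)
Ac = (0, 0, 55/216, 1/4)
Σ b_i: 11/30·1 + (-1/66)·1 + 54/55·1 + (-1/3)·1 = 1 ✓
b·c: (-1/66)·(-1) + 54/55·5/6 + (-1/3)·1 = 1/2 ✓
b·c²: (-1/66)·1 + 54/55·25/36 + (-1/3)·1 = 1/3 ✓
b·Ac: 54/55·55/216 + (-1/3)·1/4 = 1/6 ✓
b·c³: (-1/66)·(-1) + 54/55·125/216 + (-1/3)·1 = 1/4 ✓
b·(c∘Ac): 54/55·275/1296 + (-1/3)·1/4 = 1/8 ✓
b·Ac²: 54/55·(-55/216) + (-1/3)·(-1) = 1/12 ✓
b·A²c: (-1/3)·(-1/8) = 1/24 ✓; 4 stages ⇒ order 4.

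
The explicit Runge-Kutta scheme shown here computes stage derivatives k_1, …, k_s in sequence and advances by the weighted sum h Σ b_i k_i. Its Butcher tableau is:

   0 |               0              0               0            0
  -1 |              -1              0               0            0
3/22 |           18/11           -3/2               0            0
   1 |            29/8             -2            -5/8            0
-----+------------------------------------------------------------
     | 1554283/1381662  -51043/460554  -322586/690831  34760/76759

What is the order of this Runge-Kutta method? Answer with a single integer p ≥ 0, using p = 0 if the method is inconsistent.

b = (1554283/1381662, -51043/460554, -322586/690831, 34760/76759)
c = (0, -1, 3/22, 1)
Ac = (0, 0, 3/2, 337/176)
Σ b_i: 1554283/1381662·1 + (-51043/460554)·1 + (-322586/690831)·1 + 34760/76759·1 = 1 ✓
b·c: (-51043/460554)·(-1) + (-322586/690831)·3/22 + 34760/76759·1 = 1/2 ✓
b·c²: (-51043/460554)·1 + (-322586/690831)·9/484 + 34760/76759·1 = 1/3 ✓
b·Ac: (-322586/690831)·3/2 + 34760/76759·337/176 = 1/6 ✓
b·c³: (-51043/460554)·(-1) + (-322586/690831)·27/10648 + 34760/76759·1 = 5699269/10132188 ≠ 1/4 ⇒ order 3.
b·(c∘Ac): (-322586/690831)·9/44 + 34760/76759·337/176 = 59226/76759 ≠ 1/8
b·Ac²: (-322586/690831)·(-3/2) + 34760/76759·(-7789/3872) = -2133073/10132188 ≠ 1/12
b·A²c: 34760/76759·(-15/16) = -65175/153518 ≠ 1/24

3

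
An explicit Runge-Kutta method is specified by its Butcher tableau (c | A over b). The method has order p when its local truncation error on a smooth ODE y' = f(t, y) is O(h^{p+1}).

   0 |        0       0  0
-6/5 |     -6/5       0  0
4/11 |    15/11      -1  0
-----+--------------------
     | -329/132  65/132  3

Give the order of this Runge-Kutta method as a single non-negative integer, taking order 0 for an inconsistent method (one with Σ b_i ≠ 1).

2

b = (-329/132, 65/132, 3)
c = (0, -6/5, 4/11)
Ac = (0, 0, 6/5)
Σ b_i: (-329/132)·1 + 65/132·1 + 3·1 = 1 ✓
b·c: 65/132·(-6/5) + 3·4/11 = 1/2 ✓
b·c²: 65/132·36/25 + 3·16/121 = 669/605 ≠ 1/3 ⇒ order 2.
b·Ac: 3·6/5 = 18/5 ≠ 1/6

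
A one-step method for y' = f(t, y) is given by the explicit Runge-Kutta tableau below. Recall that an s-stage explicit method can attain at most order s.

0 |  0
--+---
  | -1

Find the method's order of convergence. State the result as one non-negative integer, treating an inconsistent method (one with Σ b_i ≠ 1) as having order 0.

0

b = (-1)
c = (0)
Σ b_i: (-1)·1 = -1 ≠ 1 ⇒ order 0.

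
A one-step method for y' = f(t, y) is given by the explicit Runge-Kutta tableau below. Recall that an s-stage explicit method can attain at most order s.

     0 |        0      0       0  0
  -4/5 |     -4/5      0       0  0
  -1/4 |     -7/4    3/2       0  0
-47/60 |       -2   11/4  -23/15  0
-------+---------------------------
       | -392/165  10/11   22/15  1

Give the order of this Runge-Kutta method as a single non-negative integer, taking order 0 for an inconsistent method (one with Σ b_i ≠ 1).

1

b = (-392/165, 10/11, 22/15, 1)
c = (0, -4/5, -1/4, -47/60)
Ac = (0, 0, -6/5, -109/60)
Σ b_i: (-392/165)·1 + 10/11·1 + 22/15·1 + 1·1 = 1 ✓
b·c: 10/11·(-4/5) + 22/15·(-1/4) + 1·(-47/60) = -413/220 ≠ 1/2 ⇒ order 1.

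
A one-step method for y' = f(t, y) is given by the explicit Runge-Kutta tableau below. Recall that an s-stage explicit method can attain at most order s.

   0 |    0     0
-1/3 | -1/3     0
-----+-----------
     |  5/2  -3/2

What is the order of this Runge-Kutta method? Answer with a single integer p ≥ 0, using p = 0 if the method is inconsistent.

b = (5/2, -3/2)
c = (0, -1/3)
Σ b_i: 5/2·1 + (-3/2)·1 = 1 ✓
b·c: (-3/2)·(-1/3) = 1/2 ✓; 2 stages ⇒ order 2.

2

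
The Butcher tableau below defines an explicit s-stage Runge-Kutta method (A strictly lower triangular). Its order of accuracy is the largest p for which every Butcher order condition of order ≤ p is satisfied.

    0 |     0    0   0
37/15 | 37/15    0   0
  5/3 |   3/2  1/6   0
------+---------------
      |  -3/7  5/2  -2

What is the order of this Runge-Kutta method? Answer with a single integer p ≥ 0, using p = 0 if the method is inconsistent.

b = (-3/7, 5/2, -2)
c = (0, 37/15, 5/3)
Ac = (0, 0, 37/90)
Σ b_i: (-3/7)·1 + 5/2·1 + (-2)·1 = 1/14 ≠ 1 ⇒ order 0.

0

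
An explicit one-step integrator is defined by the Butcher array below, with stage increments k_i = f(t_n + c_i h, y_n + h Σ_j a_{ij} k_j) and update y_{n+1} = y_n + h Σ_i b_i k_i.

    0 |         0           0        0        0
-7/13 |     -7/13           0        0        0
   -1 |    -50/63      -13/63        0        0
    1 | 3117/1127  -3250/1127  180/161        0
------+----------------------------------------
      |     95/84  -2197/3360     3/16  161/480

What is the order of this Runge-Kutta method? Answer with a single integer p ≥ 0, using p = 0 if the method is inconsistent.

b = (95/84, -2197/3360, 3/16, 161/480)
c = (0, -7/13, -1, 1)
Ac = (0, 0, 1/9, 10/23)
Σ b_i: 95/84·1 + (-2197/3360)·1 + 3/16·1 + 161/480·1 = 1 ✓
b·c: (-2197/3360)·(-7/13) + 3/16·(-1) + 161/480·1 = 1/2 ✓
b·c²: (-2197/3360)·49/169 + 3/16·1 + 161/480·1 = 1/3 ✓
b·Ac: 3/16·1/9 + 161/480·10/23 = 1/6 ✓
b·c³: (-2197/3360)·(-343/2197) + 3/16·(-1) + 161/480·1 = 1/4 ✓
b·(c∘Ac): 3/16·(-1/9) + 161/480·10/23 = 1/8 ✓
b·Ac²: 3/16·(-7/117) + 161/480·590/2093 = 1/12 ✓
b·A²c: 161/480·20/161 = 1/24 ✓; 4 stages ⇒ order 4.

4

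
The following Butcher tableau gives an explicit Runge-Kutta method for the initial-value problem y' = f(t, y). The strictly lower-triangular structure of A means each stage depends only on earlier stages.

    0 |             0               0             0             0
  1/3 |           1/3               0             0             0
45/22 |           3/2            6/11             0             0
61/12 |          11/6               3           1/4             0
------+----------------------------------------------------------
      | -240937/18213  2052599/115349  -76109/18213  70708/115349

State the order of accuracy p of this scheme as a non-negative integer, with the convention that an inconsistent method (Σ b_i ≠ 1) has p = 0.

3

b = (-240937/18213, 2052599/115349, -76109/18213, 70708/115349)
c = (0, 1/3, 45/22, 61/12)
Ac = (0, 0, 2/11, 133/88)
Σ b_i: (-240937/18213)·1 + 2052599/115349·1 + (-76109/18213)·1 + 70708/115349·1 = 1 ✓
b·c: 2052599/115349·1/3 + (-76109/18213)·45/22 + 70708/115349·61/12 = 1/2 ✓
b·c²: 2052599/115349·1/9 + (-76109/18213)·2025/484 + 70708/115349·3721/144 = 1/3 ✓
b·Ac: (-76109/18213)·2/11 + 70708/115349·133/88 = 1/6 ✓
b·c³: 2052599/115349·1/27 + (-76109/18213)·91125/10648 + 70708/115349·226981/1728 = 145581311/3205488 ≠ 1/4 ⇒ order 3.
b·(c∘Ac): (-76109/18213)·45/121 + 70708/115349·8113/1056 = 459749/145704 ≠ 1/8
b·Ac²: (-76109/18213)·2/33 + 70708/115349·8011/5808 = 27052463/45678204 ≠ 1/12
b·A²c: 70708/115349·1/22 = 3214/115349 ≠ 1/24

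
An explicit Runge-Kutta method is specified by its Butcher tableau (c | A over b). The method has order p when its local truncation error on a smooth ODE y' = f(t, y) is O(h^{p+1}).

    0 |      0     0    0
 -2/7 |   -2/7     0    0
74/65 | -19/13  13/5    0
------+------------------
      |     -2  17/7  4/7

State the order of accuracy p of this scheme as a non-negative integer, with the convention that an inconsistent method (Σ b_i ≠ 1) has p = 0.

b = (-2, 17/7, 4/7)
c = (0, -2/7, 74/65)
Ac = (0, 0, -26/35)
Σ b_i: (-2)·1 + 17/7·1 + 4/7·1 = 1 ✓
b·c: 17/7·(-2/7) + 4/7·74/65 = -138/3185 ≠ 1/2 ⇒ order 1.

1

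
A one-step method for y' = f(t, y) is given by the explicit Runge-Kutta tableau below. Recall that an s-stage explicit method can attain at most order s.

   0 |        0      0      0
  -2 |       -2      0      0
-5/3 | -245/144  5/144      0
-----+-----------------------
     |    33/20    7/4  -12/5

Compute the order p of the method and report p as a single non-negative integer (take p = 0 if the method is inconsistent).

3

b = (33/20, 7/4, -12/5)
c = (0, -2, -5/3)
Ac = (0, 0, -5/72)
Σ b_i: 33/20·1 + 7/4·1 + (-12/5)·1 = 1 ✓
b·c: 7/4·(-2) + (-12/5)·(-5/3) = 1/2 ✓
b·c²: 7/4·4 + (-12/5)·25/9 = 1/3 ✓
b·Ac: (-12/5)·(-5/72) = 1/6 ✓; 3 stages ⇒ order 3.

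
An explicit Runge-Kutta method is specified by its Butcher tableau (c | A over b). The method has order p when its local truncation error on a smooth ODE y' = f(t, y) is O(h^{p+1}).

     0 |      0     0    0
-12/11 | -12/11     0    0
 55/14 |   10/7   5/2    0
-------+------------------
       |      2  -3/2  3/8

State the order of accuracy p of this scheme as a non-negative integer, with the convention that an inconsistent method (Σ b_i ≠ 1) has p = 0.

0

b = (2, -3/2, 3/8)
c = (0, -12/11, 55/14)
Ac = (0, 0, -30/11)
Σ b_i: 2·1 + (-3/2)·1 + 3/8·1 = 7/8 ≠ 1 ⇒ order 0.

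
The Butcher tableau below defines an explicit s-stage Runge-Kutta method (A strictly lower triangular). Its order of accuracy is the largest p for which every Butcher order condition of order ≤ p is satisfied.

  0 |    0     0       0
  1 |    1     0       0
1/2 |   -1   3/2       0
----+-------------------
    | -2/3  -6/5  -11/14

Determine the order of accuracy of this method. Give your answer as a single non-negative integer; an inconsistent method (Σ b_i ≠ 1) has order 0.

0

b = (-2/3, -6/5, -11/14)
c = (0, 1, 1/2)
Ac = (0, 0, 3/2)
Σ b_i: (-2/3)·1 + (-6/5)·1 + (-11/14)·1 = -557/210 ≠ 1 ⇒ order 0.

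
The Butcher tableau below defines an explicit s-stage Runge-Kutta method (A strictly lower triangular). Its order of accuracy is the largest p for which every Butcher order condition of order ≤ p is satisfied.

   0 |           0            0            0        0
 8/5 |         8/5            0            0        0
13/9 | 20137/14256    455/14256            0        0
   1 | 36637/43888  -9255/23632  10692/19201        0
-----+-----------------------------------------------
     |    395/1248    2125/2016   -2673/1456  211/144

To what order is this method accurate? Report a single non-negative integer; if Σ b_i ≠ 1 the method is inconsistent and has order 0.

b = (395/1248, 2125/2016, -2673/1456, 211/144)
c = (0, 8/5, 13/9, 1)
Ac = (0, 0, 91/1782, 75/422)
Σ b_i: 395/1248·1 + 2125/2016·1 + (-2673/1456)·1 + 211/144·1 = 1 ✓
b·c: 2125/2016·8/5 + (-2673/1456)·13/9 + 211/144·1 = 1/2 ✓
b·c²: 2125/2016·64/25 + (-2673/1456)·169/81 + 211/144·1 = 1/3 ✓
b·Ac: (-2673/1456)·91/1782 + 211/144·75/422 = 1/6 ✓
b·c³: 2125/2016·512/125 + (-2673/1456)·2197/729 + 211/144·1 = 1/4 ✓
b·(c∘Ac): (-2673/1456)·1183/16038 + 211/144·75/422 = 1/8 ✓
b·Ac²: (-2673/1456)·364/4455 + 211/144·168/1055 = 1/12 ✓
b·A²c: 211/144·6/211 = 1/24 ✓; 4 stages ⇒ order 4.

4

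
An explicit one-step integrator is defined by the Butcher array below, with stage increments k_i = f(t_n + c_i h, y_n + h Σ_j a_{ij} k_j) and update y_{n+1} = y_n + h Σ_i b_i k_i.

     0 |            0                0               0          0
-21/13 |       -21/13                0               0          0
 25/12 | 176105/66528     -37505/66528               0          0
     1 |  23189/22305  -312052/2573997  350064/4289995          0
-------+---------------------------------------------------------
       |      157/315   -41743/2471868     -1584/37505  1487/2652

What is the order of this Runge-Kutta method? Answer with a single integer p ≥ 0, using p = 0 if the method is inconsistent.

4

b = (157/315, -41743/2471868, -1584/37505, 1487/2652)
c = (0, -21/13, 25/12, 1)
Ac = (0, 0, 2885/3168, 544/1487)
Σ b_i: 157/315·1 + (-41743/2471868)·1 + (-1584/37505)·1 + 1487/2652·1 = 1 ✓
b·c: (-41743/2471868)·(-21/13) + (-1584/37505)·25/12 + 1487/2652·1 = 1/2 ✓
b·c²: (-41743/2471868)·441/169 + (-1584/37505)·625/144 + 1487/2652·1 = 1/3 ✓
b·Ac: (-1584/37505)·2885/3168 + 1487/2652·544/1487 = 1/6 ✓
b·c³: (-41743/2471868)·(-9261/2197) + (-1584/37505)·15625/1728 + 1487/2652·1 = 1/4 ✓
b·(c∘Ac): (-1584/37505)·72125/38016 + 1487/2652·544/1487 = 1/8 ✓
b·Ac²: (-1584/37505)·(-20195/13728) + 1487/2652·731/19331 = 1/12 ✓
b·A²c: 1487/2652·221/2974 = 1/24 ✓; 4 stages ⇒ order 4.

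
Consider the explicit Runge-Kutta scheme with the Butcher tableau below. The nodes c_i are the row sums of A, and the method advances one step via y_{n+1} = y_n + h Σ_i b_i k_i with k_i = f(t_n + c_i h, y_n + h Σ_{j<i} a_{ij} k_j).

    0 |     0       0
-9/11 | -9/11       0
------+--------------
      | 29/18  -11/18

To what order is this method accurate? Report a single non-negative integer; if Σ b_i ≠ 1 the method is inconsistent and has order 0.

2

b = (29/18, -11/18)
c = (0, -9/11)
Σ b_i: 29/18·1 + (-11/18)·1 = 1 ✓
b·c: (-11/18)·(-9/11) = 1/2 ✓; 2 stages ⇒ order 2.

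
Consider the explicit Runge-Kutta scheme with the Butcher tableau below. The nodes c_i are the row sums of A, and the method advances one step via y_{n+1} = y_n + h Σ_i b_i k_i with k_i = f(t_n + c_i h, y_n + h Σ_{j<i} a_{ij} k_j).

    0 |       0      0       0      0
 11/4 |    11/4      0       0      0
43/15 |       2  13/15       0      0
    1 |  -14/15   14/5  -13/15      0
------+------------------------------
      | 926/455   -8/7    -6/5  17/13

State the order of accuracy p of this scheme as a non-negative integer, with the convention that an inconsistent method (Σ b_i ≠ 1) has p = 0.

1

b = (926/455, -8/7, -6/5, 17/13)
c = (0, 11/4, 43/15, 1)
Ac = (0, 0, 143/60, 2347/450)
Σ b_i: 926/455·1 + (-8/7)·1 + (-6/5)·1 + 17/13·1 = 1 ✓
b·c: (-8/7)·11/4 + (-6/5)·43/15 + 17/13·1 = -12001/2275 ≠ 1/2 ⇒ order 1.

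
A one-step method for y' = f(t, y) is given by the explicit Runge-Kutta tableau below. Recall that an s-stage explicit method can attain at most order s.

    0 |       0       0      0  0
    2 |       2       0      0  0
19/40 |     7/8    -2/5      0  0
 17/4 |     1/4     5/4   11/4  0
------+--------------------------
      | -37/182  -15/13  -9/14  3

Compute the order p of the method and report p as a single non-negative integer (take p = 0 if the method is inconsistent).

b = (-37/182, -15/13, -9/14, 3)
c = (0, 2, 19/40, 17/4)
Ac = (0, 0, -4/5, 609/160)
Σ b_i: (-37/182)·1 + (-15/13)·1 + (-9/14)·1 + 3·1 = 1 ✓
b·c: (-15/13)·2 + (-9/14)·19/40 + 3·17/4 = 73797/7280 ≠ 1/2 ⇒ order 1.

1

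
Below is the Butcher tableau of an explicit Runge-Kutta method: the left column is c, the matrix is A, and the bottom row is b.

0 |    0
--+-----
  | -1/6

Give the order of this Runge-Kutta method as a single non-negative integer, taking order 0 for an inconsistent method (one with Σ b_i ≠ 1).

0

b = (-1/6)
c = (0)
Σ b_i: (-1/6)·1 = -1/6 ≠ 1 ⇒ order 0.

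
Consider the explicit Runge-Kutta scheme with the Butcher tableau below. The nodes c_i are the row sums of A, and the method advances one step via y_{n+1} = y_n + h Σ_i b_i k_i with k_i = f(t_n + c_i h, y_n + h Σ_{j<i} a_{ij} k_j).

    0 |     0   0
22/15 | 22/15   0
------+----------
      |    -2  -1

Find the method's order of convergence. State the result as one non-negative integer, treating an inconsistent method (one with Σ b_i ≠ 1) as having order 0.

b = (-2, -1)
c = (0, 22/15)
Σ b_i: (-2)·1 + (-1)·1 = -3 ≠ 1 ⇒ order 0.

0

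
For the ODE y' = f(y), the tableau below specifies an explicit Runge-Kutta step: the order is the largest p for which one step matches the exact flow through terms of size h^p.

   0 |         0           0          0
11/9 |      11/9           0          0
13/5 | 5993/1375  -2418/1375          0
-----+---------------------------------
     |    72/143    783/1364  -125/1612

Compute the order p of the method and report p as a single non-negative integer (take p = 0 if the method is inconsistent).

3

b = (72/143, 783/1364, -125/1612)
c = (0, 11/9, 13/5)
Ac = (0, 0, -806/375)
Σ b_i: 72/143·1 + 783/1364·1 + (-125/1612)·1 = 1 ✓
b·c: 783/1364·11/9 + (-125/1612)·13/5 = 1/2 ✓
b·c²: 783/1364·121/81 + (-125/1612)·169/25 = 1/3 ✓
b·Ac: (-125/1612)·(-806/375) = 1/6 ✓; 3 stages ⇒ order 3.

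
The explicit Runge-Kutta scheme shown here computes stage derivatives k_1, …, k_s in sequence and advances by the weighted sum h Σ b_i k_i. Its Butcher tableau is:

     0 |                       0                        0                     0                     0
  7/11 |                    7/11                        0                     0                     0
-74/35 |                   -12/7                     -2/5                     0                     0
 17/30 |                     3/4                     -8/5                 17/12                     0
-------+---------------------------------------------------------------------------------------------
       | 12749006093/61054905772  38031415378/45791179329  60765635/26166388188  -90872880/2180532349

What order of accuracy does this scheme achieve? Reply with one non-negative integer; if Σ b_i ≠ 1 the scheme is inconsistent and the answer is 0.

b = (12749006093/61054905772, 38031415378/45791179329, 60765635/26166388188, -90872880/2180532349)
c = (0, 7/11, -74/35, 17/30)
Ac = (0, 0, -14/55, -9271/2310)
Σ b_i: 12749006093/61054905772·1 + 38031415378/45791179329·1 + 60765635/26166388188·1 + (-90872880/2180532349)·1 = 1 ✓
b·c: 38031415378/45791179329·7/11 + 60765635/26166388188·(-74/35) + (-90872880/2180532349)·17/30 = 1/2 ✓
b·c²: 38031415378/45791179329·49/121 + 60765635/26166388188·5476/1225 + (-90872880/2180532349)·289/900 = 1/3 ✓
b·Ac: 60765635/26166388188·(-14/55) + (-90872880/2180532349)·(-9271/2310) = 1/6 ✓
b·c³: 38031415378/45791179329·343/1331 + 60765635/26166388188·(-405224/42875) + (-90872880/2180532349)·4913/27000 = 6969961926322/37777722946425 ≠ 1/4 ⇒ order 3.
b·(c∘Ac): 60765635/26166388188·148/275 + (-90872880/2180532349)·(-157607/69300) = 11516715549/119929279195 ≠ 1/8
b·Ac²: 60765635/26166388188·(-98/605) + (-90872880/2180532349)·2527913/444675 = -1195238859343/5037029726190 ≠ 1/12
b·A²c: (-90872880/2180532349)·(-119/330) = 360462424/23985855839 ≠ 1/24

3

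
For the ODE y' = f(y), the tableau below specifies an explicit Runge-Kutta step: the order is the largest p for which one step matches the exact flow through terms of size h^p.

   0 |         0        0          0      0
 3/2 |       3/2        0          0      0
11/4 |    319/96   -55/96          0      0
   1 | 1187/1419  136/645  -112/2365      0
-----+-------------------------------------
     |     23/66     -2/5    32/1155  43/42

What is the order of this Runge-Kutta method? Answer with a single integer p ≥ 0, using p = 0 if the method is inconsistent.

4

b = (23/66, -2/5, 32/1155, 43/42)
c = (0, 3/2, 11/4, 1)
Ac = (0, 0, -55/64, 8/43)
Σ b_i: 23/66·1 + (-2/5)·1 + 32/1155·1 + 43/42·1 = 1 ✓
b·c: (-2/5)·3/2 + 32/1155·11/4 + 43/42·1 = 1/2 ✓
b·c²: (-2/5)·9/4 + 32/1155·121/16 + 43/42·1 = 1/3 ✓
b·Ac: 32/1155·(-55/64) + 43/42·8/43 = 1/6 ✓
b·c³: (-2/5)·27/8 + 32/1155·1331/64 + 43/42·1 = 1/4 ✓
b·(c∘Ac): 32/1155·(-605/256) + 43/42·8/43 = 1/8 ✓
b·Ac²: 32/1155·(-165/128) + 43/42·5/43 = 1/12 ✓
b·A²c: 43/42·7/172 = 1/24 ✓; 4 stages ⇒ order 4.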